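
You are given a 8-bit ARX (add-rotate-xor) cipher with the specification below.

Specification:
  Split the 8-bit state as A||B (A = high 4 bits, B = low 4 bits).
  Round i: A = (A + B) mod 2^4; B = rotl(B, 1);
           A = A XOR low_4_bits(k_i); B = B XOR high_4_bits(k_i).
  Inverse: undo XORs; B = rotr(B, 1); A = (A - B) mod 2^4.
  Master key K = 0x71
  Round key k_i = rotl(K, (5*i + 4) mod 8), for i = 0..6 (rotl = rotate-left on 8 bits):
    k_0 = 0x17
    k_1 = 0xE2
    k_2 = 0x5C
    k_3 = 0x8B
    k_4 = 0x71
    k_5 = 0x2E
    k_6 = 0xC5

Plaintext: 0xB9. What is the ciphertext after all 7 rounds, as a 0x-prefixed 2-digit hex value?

0xC1

s_0 = plaintext = 0xB9
s_1 = Round(s_0, k_0) = 0x32
s_2 = Round(s_1, k_1) = 0x7A
s_3 = Round(s_2, k_2) = 0xD0
s_4 = Round(s_3, k_3) = 0x68
s_5 = Round(s_4, k_4) = 0xF6
s_6 = Round(s_5, k_5) = 0xBE
s_7 = Round(s_6, k_6) = 0xC1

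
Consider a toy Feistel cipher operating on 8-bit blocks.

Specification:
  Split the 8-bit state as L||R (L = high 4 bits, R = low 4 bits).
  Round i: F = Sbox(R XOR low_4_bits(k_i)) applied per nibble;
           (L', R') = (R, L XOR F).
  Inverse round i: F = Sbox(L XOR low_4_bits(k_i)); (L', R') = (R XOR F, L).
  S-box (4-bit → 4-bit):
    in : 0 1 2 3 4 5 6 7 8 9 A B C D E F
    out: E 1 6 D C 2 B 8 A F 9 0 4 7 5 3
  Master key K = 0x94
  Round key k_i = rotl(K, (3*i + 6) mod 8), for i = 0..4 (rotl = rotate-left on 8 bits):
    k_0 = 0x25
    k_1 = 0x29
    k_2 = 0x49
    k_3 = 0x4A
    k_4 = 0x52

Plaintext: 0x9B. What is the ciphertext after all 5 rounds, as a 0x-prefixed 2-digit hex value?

0x33

s_0 = plaintext = 0x9B
s_1 = Round(s_0, k_0) = 0xBC
s_2 = Round(s_1, k_1) = 0xC9
s_3 = Round(s_2, k_2) = 0x92
s_4 = Round(s_3, k_3) = 0x23
s_5 = Round(s_4, k_4) = 0x33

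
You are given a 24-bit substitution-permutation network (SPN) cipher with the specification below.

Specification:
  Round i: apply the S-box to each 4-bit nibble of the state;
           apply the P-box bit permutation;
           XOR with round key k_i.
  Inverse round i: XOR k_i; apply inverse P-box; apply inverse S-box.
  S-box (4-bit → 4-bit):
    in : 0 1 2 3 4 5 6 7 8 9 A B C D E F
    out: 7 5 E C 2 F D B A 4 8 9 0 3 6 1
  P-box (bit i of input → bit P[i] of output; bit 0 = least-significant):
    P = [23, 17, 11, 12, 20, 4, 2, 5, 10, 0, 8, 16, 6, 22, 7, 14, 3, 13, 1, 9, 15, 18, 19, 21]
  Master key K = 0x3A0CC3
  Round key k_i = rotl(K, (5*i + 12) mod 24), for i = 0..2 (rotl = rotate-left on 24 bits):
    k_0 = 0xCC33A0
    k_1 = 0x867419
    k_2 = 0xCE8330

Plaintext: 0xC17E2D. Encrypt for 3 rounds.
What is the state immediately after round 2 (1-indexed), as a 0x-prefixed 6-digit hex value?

0x5B954A

s_0 = plaintext = 0xC17E2D
s_1 = Round(s_0, k_0) = 0x0E72DF
s_2 = Round(s_1, k_1) = 0x5B954A
s_3 = Round(s_2, k_2) = 0xE314A9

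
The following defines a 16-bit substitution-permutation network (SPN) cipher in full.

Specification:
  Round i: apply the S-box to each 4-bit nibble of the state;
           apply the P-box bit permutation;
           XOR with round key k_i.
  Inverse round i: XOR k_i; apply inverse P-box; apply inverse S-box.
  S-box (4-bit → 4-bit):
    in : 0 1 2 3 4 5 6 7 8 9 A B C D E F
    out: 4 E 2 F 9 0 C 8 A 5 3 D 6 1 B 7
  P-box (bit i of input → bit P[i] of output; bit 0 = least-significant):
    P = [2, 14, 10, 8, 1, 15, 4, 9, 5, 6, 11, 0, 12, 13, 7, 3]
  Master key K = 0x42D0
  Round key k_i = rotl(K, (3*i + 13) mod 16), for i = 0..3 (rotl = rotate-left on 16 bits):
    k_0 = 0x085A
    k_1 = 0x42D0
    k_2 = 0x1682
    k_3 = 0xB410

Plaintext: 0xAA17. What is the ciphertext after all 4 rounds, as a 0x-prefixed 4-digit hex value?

0xB3A1

s_0 = plaintext = 0xAA17
s_1 = Round(s_0, k_0) = 0xBB2A
s_2 = Round(s_1, k_1) = 0x9A7D
s_3 = Round(s_2, k_2) = 0x0466
s_4 = Round(s_3, k_3) = 0xB3A1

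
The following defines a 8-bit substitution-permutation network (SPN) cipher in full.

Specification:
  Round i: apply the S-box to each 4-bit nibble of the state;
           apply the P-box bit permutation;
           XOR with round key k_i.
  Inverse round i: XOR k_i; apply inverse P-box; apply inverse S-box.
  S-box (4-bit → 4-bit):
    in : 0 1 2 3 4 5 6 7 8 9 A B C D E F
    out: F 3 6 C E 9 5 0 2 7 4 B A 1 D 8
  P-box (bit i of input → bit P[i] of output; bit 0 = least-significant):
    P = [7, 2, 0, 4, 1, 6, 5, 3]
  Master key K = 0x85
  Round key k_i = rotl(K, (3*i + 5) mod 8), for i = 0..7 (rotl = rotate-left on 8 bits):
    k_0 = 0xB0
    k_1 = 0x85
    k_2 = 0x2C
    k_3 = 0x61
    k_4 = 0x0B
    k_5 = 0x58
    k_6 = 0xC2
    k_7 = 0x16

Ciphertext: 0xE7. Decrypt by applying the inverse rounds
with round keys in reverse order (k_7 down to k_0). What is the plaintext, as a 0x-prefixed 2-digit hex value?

0x5E

s_0 = ciphertext = 0xE7
s_1 = InvRound(s_0, k_7) = 0x2E
s_2 = InvRound(s_1, k_6) = 0x41
s_3 = InvRound(s_2, k_5) = 0xF3
s_4 = InvRound(s_3, k_4) = 0x45
s_5 = InvRound(s_4, k_3) = 0xA8
s_6 = InvRound(s_5, k_2) = 0x71
s_7 = InvRound(s_6, k_1) = 0x2B
s_8 = InvRound(s_7, k_0) = 0x5E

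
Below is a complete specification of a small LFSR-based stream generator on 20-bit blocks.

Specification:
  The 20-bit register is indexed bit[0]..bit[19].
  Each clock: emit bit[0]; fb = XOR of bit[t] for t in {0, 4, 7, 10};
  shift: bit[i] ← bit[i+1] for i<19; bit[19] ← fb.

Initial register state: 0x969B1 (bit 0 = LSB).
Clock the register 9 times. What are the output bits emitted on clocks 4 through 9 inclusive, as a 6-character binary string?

reg_0 = 0x969B1
clock 1: out=1, reg = 0xCB4D8
clock 2: out=0, reg = 0xE5A6C
clock 3: out=0, reg = 0x72D36
clock 4: out=0, reg = 0x3969B
clock 5: out=1, reg = 0x1CB4D
clock 6: out=1, reg = 0x8E5A6
clock 7: out=0, reg = 0x472D3
clock 8: out=1, reg = 0xA3969
clock 9: out=1, reg = 0xD1CB4

011011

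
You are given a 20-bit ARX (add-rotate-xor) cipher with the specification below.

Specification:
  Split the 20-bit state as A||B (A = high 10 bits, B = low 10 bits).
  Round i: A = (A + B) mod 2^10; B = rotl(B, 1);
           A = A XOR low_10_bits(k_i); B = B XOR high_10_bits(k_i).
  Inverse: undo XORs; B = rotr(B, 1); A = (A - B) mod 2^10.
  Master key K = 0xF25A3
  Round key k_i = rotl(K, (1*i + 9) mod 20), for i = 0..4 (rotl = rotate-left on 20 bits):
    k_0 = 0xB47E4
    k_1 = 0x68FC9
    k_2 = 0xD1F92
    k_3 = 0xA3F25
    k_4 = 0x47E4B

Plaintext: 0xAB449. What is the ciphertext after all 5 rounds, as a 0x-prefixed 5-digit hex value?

s_0 = plaintext = 0xAB449
s_1 = Round(s_0, k_0) = 0x44A43
s_2 = Round(s_1, k_1) = 0x27124
s_3 = Round(s_2, k_2) = 0x9490F
s_4 = Round(s_3, k_3) = 0x11091
s_5 = Round(s_4, k_4) = 0xA783D

0xA783D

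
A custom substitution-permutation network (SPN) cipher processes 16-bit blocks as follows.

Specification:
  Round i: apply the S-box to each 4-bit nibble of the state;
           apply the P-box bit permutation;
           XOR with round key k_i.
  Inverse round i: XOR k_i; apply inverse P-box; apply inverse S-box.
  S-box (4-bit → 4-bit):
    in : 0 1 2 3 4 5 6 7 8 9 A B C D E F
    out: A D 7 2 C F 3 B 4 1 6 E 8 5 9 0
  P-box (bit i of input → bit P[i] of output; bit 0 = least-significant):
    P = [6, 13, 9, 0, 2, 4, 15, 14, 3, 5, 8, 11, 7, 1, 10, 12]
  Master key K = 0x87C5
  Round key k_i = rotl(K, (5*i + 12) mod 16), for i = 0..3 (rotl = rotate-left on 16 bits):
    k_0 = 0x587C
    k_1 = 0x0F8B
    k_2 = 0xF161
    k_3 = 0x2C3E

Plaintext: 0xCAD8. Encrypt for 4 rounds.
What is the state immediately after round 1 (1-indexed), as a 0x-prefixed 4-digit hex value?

0xCB58

s_0 = plaintext = 0xCAD8
s_1 = Round(s_0, k_0) = 0xCB58
s_2 = Round(s_1, k_1) = 0xD4BF
s_3 = Round(s_2, k_2) = 0x3CF1
s_4 = Round(s_3, k_3) = 0x267D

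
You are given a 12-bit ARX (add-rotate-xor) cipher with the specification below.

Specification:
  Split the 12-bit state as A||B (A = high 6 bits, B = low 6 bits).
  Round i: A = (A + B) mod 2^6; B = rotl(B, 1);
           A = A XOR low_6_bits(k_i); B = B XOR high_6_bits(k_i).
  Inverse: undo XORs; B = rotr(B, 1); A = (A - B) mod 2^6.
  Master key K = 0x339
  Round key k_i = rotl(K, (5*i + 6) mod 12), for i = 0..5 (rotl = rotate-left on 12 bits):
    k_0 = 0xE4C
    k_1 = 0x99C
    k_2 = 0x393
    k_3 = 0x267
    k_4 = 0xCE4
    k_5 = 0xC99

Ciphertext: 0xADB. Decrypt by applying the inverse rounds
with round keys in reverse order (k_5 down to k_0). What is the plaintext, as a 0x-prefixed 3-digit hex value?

0x00E

s_0 = ciphertext = 0xADB
s_1 = InvRound(s_0, k_5) = 0xFB4
s_2 = InvRound(s_1, k_4) = 0xDE3
s_3 = InvRound(s_2, k_3) = 0xED5
s_4 = InvRound(s_3, k_2) = 0xEED
s_5 = InvRound(s_4, k_1) = 0x0A5
s_6 = InvRound(s_5, k_0) = 0x00E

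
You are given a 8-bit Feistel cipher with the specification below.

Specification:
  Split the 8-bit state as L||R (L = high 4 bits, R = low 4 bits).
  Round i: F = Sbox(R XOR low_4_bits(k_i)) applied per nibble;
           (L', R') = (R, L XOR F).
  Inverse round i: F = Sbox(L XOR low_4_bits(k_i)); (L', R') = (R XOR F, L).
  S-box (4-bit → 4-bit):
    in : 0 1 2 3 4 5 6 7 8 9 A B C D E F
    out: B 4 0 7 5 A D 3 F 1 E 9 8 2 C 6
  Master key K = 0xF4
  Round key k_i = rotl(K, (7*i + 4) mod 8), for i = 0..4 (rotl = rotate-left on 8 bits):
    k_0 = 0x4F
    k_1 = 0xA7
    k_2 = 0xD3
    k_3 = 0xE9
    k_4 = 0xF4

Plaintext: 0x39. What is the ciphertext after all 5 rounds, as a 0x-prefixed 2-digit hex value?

0x4C

s_0 = plaintext = 0x39
s_1 = Round(s_0, k_0) = 0x9E
s_2 = Round(s_1, k_1) = 0xE8
s_3 = Round(s_2, k_2) = 0x87
s_4 = Round(s_3, k_3) = 0x74
s_5 = Round(s_4, k_4) = 0x4C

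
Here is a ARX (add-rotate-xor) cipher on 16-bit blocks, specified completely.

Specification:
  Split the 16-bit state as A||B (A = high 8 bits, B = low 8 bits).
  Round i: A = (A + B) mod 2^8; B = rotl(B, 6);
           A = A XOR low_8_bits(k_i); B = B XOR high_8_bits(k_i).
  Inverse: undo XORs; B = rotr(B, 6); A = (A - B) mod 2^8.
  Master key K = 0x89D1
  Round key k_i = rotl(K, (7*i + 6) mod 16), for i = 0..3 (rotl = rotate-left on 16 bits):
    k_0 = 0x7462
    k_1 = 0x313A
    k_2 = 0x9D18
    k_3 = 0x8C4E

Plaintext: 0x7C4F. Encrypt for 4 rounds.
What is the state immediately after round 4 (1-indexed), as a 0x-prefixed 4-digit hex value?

0x4B66

s_0 = plaintext = 0x7C4F
s_1 = Round(s_0, k_0) = 0xA9A7
s_2 = Round(s_1, k_1) = 0x6AD8
s_3 = Round(s_2, k_2) = 0x5AAB
s_4 = Round(s_3, k_3) = 0x4B66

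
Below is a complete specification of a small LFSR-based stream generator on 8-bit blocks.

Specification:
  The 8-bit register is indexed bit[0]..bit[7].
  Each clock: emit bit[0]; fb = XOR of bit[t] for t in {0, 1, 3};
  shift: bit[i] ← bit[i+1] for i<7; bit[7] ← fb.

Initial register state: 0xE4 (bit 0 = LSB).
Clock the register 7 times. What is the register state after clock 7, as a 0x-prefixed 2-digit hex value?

reg_0 = 0xE4
clock 1: out=0, reg = 0x72
clock 2: out=0, reg = 0xB9
clock 3: out=1, reg = 0x5C
clock 4: out=0, reg = 0xAE
clock 5: out=0, reg = 0x57
clock 6: out=1, reg = 0x2B
clock 7: out=1, reg = 0x95

0x95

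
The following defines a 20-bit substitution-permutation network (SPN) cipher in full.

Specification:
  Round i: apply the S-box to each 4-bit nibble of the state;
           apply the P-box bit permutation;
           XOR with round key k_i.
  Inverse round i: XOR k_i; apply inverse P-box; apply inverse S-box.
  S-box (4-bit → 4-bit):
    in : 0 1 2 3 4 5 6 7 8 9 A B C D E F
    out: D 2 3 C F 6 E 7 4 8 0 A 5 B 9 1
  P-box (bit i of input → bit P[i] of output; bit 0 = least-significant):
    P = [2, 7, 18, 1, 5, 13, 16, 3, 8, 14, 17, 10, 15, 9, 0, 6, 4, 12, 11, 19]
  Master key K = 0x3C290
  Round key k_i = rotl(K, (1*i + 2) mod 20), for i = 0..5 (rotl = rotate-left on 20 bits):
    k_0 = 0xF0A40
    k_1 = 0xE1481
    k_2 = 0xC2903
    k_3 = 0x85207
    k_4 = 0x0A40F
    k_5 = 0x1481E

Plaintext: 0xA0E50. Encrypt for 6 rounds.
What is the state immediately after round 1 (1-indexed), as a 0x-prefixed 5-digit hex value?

0xAAF07

s_0 = plaintext = 0xA0E50
s_1 = Round(s_0, k_0) = 0xAAF07
s_2 = Round(s_1, k_1) = 0xB152D
s_3 = Round(s_2, k_2) = 0x65BA5
s_4 = Round(s_3, k_3) = 0x40C86
s_5 = Round(s_4, k_4) = 0xF3DDC
s_6 = Round(s_5, k_5) = 0x52D63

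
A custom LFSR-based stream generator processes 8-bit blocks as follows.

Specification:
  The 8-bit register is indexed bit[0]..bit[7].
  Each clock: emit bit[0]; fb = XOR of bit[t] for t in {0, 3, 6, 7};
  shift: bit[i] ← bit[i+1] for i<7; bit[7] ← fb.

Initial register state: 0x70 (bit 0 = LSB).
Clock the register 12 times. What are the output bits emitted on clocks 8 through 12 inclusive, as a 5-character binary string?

01001

reg_0 = 0x70
clock 1: out=0, reg = 0xB8
clock 2: out=0, reg = 0x5C
clock 3: out=0, reg = 0x2E
clock 4: out=0, reg = 0x97
clock 5: out=1, reg = 0x4B
clock 6: out=1, reg = 0xA5
clock 7: out=1, reg = 0x52
clock 8: out=0, reg = 0xA9
clock 9: out=1, reg = 0xD4
clock 10: out=0, reg = 0x6A
clock 11: out=0, reg = 0x35
clock 12: out=1, reg = 0x9A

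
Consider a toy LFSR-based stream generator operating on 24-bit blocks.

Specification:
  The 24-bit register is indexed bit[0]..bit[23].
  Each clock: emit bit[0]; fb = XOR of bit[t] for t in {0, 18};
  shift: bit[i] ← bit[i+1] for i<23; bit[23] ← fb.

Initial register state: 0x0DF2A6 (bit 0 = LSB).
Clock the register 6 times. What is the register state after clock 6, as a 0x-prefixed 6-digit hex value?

0x9437CA

reg_0 = 0x0DF2A6
clock 1: out=0, reg = 0x86F953
clock 2: out=1, reg = 0x437CA9
clock 3: out=1, reg = 0xA1BE54
clock 4: out=0, reg = 0x50DF2A
clock 5: out=0, reg = 0x286F95
clock 6: out=1, reg = 0x9437CA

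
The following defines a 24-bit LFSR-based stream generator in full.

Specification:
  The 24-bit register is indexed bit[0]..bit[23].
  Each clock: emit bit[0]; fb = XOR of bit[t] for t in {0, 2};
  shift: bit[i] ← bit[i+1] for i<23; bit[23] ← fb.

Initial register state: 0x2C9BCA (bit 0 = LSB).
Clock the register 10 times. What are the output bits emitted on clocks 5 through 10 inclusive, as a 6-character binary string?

reg_0 = 0x2C9BCA
clock 1: out=0, reg = 0x164DE5
clock 2: out=1, reg = 0x0B26F2
clock 3: out=0, reg = 0x059379
clock 4: out=1, reg = 0x82C9BC
clock 5: out=0, reg = 0xC164DE
clock 6: out=0, reg = 0xE0B26F
clock 7: out=1, reg = 0x705937
clock 8: out=1, reg = 0x382C9B
clock 9: out=1, reg = 0x9C164D
clock 10: out=1, reg = 0x4E0B26

001111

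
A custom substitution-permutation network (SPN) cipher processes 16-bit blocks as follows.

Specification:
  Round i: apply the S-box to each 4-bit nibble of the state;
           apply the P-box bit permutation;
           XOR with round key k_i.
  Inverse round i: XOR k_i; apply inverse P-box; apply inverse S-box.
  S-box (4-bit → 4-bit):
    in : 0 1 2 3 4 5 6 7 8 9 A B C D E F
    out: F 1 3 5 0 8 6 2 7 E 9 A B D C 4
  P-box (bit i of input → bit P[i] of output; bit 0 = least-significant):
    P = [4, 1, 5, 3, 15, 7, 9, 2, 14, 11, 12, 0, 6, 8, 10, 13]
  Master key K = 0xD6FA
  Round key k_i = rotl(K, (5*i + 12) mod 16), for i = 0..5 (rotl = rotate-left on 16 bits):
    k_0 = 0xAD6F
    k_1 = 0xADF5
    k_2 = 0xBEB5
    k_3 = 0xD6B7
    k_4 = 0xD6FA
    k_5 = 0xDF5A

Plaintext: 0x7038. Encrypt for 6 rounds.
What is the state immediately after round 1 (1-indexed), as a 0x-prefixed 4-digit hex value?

0x765C

s_0 = plaintext = 0x7038
s_1 = Round(s_0, k_0) = 0x765C
s_2 = Round(s_1, k_1) = 0xB4EB
s_3 = Round(s_2, k_2) = 0x9DBB
s_4 = Round(s_3, k_3) = 0xA338
s_5 = Round(s_4, k_4) = 0x2488
s_6 = Round(s_5, k_5) = 0x5CA8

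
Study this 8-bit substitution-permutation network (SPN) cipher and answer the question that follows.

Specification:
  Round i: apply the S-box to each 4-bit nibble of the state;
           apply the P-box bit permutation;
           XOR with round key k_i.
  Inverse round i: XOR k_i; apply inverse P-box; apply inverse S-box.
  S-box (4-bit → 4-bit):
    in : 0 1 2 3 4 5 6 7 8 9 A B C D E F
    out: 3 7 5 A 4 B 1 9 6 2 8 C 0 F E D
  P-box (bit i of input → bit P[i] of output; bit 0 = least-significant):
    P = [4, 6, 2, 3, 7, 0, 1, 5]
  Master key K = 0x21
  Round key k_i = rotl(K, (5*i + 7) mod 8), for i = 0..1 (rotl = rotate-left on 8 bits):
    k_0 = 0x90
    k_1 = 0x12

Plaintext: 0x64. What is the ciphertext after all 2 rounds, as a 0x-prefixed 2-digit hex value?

s_0 = plaintext = 0x64
s_1 = Round(s_0, k_0) = 0x14
s_2 = Round(s_1, k_1) = 0x95

0x95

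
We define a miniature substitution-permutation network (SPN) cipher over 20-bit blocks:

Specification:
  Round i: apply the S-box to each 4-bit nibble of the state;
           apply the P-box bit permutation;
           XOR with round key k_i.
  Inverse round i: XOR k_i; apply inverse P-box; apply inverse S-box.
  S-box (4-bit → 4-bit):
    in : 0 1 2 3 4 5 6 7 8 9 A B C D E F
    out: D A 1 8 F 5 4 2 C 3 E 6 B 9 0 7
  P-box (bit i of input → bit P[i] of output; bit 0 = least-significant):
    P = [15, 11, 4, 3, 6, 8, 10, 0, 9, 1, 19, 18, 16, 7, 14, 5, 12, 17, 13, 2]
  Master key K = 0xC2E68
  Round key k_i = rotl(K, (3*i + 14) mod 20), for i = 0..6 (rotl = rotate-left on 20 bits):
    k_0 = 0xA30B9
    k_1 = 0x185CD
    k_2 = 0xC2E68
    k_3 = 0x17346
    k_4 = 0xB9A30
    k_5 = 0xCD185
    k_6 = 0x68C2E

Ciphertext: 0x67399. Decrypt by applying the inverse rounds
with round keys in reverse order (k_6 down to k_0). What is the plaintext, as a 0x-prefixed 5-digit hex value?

s_0 = ciphertext = 0x67399
s_1 = InvRound(s_0, k_6) = 0x0A9AF
s_2 = InvRound(s_1, k_5) = 0x58AE1
s_3 = InvRound(s_2, k_4) = 0x978D6
s_4 = InvRound(s_3, k_3) = 0xE757B
s_5 = InvRound(s_4, k_2) = 0x9691B
s_6 = InvRound(s_5, k_1) = 0x8BB5F
s_7 = InvRound(s_6, k_0) = 0x11999

0x11999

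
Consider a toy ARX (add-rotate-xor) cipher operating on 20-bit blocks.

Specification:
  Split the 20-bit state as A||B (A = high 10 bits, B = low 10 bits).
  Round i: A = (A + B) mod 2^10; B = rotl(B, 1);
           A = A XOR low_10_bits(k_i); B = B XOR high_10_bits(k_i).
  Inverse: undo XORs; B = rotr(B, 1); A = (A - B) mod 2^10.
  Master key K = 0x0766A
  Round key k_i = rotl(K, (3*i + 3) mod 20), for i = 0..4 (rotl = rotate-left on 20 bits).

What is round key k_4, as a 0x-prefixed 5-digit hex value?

K = 0x0766A
k_0 = rotl(K, (3*0+3) mod 20) = rotl(K, 3) = 0x3B350
k_1 = rotl(K, (3*1+3) mod 20) = rotl(K, 6) = 0xD9A81
k_2 = rotl(K, (3*2+3) mod 20) = rotl(K, 9) = 0xCD40E
k_3 = rotl(K, (3*3+3) mod 20) = rotl(K, 12) = 0x6A076
k_4 = rotl(K, (3*4+3) mod 20) = rotl(K, 15) = 0x503B3

0x503B3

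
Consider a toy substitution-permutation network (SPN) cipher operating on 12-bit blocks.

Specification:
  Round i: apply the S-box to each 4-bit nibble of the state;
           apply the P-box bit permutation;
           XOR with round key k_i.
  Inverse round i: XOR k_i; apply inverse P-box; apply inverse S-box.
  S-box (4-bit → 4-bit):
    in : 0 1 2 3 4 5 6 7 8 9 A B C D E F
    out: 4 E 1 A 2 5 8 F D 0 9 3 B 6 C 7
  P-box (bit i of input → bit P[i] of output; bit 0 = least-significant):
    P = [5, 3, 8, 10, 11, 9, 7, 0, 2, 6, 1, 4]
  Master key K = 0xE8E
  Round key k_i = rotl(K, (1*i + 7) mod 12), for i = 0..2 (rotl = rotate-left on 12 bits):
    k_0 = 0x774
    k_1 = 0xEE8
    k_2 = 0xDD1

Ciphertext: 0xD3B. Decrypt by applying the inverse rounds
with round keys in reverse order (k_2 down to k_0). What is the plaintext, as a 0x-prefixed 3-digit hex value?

0x4C2

s_0 = ciphertext = 0xD3B
s_1 = InvRound(s_0, k_2) = 0xD0B
s_2 = InvRound(s_1, k_1) = 0xD15
s_3 = InvRound(s_2, k_0) = 0x4C2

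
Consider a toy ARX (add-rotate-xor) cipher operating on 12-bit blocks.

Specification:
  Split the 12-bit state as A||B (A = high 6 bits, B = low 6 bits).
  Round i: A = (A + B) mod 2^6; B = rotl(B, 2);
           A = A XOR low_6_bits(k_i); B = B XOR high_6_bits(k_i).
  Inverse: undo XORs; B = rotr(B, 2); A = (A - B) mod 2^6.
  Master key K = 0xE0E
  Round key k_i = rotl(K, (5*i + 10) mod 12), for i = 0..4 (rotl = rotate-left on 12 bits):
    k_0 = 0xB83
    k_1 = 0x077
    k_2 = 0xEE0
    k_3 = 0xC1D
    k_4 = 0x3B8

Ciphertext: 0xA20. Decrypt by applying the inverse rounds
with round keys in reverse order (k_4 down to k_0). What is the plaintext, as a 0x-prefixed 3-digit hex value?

0xD62

s_0 = ciphertext = 0xA20
s_1 = InvRound(s_0, k_4) = 0x96B
s_2 = InvRound(s_1, k_3) = 0x0B6
s_3 = InvRound(s_2, k_2) = 0x3D3
s_4 = InvRound(s_3, k_1) = 0x524
s_5 = InvRound(s_4, k_0) = 0xD62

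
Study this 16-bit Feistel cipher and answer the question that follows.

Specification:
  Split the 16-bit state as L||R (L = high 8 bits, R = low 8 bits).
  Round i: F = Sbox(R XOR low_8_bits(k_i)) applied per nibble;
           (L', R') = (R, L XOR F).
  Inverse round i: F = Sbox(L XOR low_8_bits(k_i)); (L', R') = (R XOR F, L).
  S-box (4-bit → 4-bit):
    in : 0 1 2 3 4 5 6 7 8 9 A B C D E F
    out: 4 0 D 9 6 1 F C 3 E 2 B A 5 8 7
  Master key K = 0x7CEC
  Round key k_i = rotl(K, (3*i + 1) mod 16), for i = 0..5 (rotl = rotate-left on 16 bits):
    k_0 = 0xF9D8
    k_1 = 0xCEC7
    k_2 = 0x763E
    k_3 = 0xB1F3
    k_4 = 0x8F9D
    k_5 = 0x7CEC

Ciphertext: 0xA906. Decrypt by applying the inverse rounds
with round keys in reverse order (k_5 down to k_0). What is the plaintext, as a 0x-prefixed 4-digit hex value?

s_0 = ciphertext = 0xA906
s_1 = InvRound(s_0, k_5) = 0x67A9
s_2 = InvRound(s_1, k_4) = 0xDB67
s_3 = InvRound(s_2, k_3) = 0xB4DB
s_4 = InvRound(s_3, k_2) = 0xE9B4
s_5 = InvRound(s_4, k_1) = 0x6CE9
s_6 = InvRound(s_5, k_0) = 0x5F6C

0x5F6C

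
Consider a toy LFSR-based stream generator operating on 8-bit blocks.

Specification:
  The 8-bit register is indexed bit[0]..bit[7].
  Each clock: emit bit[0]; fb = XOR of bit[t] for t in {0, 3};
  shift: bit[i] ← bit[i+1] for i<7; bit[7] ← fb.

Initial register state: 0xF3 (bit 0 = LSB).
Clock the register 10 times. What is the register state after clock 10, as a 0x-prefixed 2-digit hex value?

0x13

reg_0 = 0xF3
clock 1: out=1, reg = 0xF9
clock 2: out=1, reg = 0x7C
clock 3: out=0, reg = 0xBE
clock 4: out=0, reg = 0xDF
clock 5: out=1, reg = 0x6F
clock 6: out=1, reg = 0x37
clock 7: out=1, reg = 0x9B
clock 8: out=1, reg = 0x4D
clock 9: out=1, reg = 0x26
clock 10: out=0, reg = 0x13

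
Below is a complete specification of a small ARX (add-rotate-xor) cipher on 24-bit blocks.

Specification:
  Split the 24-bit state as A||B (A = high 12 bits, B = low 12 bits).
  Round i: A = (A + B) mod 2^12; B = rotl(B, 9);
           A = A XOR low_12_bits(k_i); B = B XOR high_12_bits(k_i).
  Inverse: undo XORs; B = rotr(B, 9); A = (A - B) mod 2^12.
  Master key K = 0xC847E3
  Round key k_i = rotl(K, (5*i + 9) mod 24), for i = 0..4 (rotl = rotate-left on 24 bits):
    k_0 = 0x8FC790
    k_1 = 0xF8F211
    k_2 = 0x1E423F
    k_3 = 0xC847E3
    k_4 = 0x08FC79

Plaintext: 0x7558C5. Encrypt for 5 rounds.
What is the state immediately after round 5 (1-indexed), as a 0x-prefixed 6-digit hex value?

s_0 = plaintext = 0x7558C5
s_1 = Round(s_0, k_0) = 0x78A3E4
s_2 = Round(s_1, k_1) = 0x97F7F3
s_3 = Round(s_2, k_2) = 0x34D71A
s_4 = Round(s_3, k_3) = 0xD84867
s_5 = Round(s_4, k_4) = 0x992F83

0x992F83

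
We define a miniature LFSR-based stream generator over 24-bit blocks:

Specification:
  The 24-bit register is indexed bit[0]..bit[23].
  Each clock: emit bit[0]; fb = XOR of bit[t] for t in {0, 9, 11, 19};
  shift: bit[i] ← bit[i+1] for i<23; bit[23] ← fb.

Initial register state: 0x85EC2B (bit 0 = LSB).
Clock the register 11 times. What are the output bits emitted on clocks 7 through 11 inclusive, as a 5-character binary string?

reg_0 = 0x85EC2B
clock 1: out=1, reg = 0x42F615
clock 2: out=1, reg = 0x217B0A
clock 3: out=0, reg = 0x10BD85
clock 4: out=1, reg = 0x085EC2
clock 5: out=0, reg = 0x842F61
clock 6: out=1, reg = 0xC217B0
clock 7: out=0, reg = 0xE10BD8
clock 8: out=0, reg = 0x7085EC
clock 9: out=0, reg = 0x3842F6
clock 10: out=0, reg = 0x1C217B
clock 11: out=1, reg = 0x0E10BD

00001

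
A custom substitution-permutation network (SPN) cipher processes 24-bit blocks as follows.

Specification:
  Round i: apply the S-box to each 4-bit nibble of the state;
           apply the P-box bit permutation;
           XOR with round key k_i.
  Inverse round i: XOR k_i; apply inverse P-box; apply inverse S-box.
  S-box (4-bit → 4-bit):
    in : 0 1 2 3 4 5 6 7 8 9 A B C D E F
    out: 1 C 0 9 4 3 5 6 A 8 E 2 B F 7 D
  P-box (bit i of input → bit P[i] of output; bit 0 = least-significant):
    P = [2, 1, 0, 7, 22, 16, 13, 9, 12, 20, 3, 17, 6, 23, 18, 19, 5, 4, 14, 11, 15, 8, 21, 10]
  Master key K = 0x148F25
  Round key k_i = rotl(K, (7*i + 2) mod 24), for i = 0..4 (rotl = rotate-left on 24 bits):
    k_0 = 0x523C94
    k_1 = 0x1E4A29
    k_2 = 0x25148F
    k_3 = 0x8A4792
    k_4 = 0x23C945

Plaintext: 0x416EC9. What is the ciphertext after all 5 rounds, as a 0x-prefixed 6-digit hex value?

s_0 = plaintext = 0x416EC9
s_1 = Round(s_0, k_0) = 0x27665C
s_2 = Round(s_1, k_1) = 0x5B1AF7
s_3 = Round(s_2, k_2) = 0x7BB794
s_4 = Round(s_3, k_3) = 0x3A448B
s_5 = Round(s_4, k_4) = 0x26075F

0x26075F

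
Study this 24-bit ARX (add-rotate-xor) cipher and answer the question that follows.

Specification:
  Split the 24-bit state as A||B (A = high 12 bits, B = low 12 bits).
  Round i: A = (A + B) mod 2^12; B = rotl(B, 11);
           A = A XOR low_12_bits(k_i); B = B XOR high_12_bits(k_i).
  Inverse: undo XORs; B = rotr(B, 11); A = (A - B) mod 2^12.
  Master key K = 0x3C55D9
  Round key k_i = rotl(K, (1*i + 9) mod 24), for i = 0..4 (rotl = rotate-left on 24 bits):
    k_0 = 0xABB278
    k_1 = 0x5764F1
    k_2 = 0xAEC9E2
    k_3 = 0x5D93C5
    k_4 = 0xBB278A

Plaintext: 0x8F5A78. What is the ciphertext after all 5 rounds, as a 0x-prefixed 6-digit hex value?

0x43F8B3

s_0 = plaintext = 0x8F5A78
s_1 = Round(s_0, k_0) = 0x115F87
s_2 = Round(s_1, k_1) = 0x46DAB5
s_3 = Round(s_2, k_2) = 0x6C07B6
s_4 = Round(s_3, k_3) = 0xDB3602
s_5 = Round(s_4, k_4) = 0x43F8B3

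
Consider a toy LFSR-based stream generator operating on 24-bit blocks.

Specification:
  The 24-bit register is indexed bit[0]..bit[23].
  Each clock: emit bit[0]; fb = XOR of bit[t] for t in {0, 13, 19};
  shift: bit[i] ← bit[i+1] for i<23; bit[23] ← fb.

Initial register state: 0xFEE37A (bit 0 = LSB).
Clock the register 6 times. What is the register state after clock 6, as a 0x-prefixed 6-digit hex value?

0x4BFB8D

reg_0 = 0xFEE37A
clock 1: out=0, reg = 0x7F71BD
clock 2: out=1, reg = 0xBFB8DE
clock 3: out=0, reg = 0x5FDC6F
clock 4: out=1, reg = 0x2FEE37
clock 5: out=1, reg = 0x97F71B
clock 6: out=1, reg = 0x4BFB8D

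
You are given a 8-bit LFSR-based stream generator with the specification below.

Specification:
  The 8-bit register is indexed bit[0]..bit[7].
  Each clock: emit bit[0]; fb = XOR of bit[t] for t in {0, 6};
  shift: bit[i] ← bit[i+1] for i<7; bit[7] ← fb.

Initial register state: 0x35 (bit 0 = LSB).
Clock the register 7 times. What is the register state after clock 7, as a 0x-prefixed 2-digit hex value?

reg_0 = 0x35
clock 1: out=1, reg = 0x9A
clock 2: out=0, reg = 0x4D
clock 3: out=1, reg = 0x26
clock 4: out=0, reg = 0x13
clock 5: out=1, reg = 0x89
clock 6: out=1, reg = 0xC4
clock 7: out=0, reg = 0xE2

0xE2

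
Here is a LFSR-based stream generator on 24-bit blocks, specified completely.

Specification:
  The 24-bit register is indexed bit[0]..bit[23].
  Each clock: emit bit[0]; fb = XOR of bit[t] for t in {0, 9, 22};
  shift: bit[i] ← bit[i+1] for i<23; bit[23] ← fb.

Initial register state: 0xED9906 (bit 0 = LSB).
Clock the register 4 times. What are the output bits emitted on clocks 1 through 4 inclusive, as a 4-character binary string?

0110

reg_0 = 0xED9906
clock 1: out=0, reg = 0xF6CC83
clock 2: out=1, reg = 0x7B6641
clock 3: out=1, reg = 0xBDB320
clock 4: out=0, reg = 0xDED990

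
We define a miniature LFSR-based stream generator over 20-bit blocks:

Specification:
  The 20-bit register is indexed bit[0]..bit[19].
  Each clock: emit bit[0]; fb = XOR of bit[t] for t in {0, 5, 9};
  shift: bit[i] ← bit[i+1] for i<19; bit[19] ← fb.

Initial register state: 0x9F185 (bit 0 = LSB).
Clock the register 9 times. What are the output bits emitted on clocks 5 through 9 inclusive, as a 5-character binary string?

reg_0 = 0x9F185
clock 1: out=1, reg = 0xCF8C2
clock 2: out=0, reg = 0x67C61
clock 3: out=1, reg = 0x33E30
clock 4: out=0, reg = 0x19F18
clock 5: out=0, reg = 0x8CF8C
clock 6: out=0, reg = 0xC67C6
clock 7: out=0, reg = 0xE33E3
clock 8: out=1, reg = 0xF19F1
clock 9: out=1, reg = 0x78CF8

00011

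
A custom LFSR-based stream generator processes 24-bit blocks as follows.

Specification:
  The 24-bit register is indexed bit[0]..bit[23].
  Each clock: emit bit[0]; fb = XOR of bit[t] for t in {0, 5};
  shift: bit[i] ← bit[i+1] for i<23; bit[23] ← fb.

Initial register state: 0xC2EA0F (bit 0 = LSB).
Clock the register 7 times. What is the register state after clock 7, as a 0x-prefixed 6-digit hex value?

0xBF85D4

reg_0 = 0xC2EA0F
clock 1: out=1, reg = 0xE17507
clock 2: out=1, reg = 0xF0BA83
clock 3: out=1, reg = 0xF85D41
clock 4: out=1, reg = 0xFC2EA0
clock 5: out=0, reg = 0xFE1750
clock 6: out=0, reg = 0x7F0BA8
clock 7: out=0, reg = 0xBF85D4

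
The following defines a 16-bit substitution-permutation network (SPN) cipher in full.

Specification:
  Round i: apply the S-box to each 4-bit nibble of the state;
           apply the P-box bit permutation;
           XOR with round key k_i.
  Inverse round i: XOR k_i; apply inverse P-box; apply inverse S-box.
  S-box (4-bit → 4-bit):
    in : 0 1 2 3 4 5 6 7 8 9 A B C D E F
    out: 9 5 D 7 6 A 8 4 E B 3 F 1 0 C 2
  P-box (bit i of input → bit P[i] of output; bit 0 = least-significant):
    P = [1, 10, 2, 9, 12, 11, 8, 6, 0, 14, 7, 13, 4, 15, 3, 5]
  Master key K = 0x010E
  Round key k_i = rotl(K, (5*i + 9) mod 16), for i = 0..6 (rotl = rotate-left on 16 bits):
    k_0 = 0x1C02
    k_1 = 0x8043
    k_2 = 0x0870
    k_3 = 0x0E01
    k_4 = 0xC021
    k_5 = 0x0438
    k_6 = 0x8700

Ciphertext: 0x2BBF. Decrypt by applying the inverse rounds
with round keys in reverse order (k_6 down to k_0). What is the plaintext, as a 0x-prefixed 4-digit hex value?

s_0 = ciphertext = 0x2BBF
s_1 = InvRound(s_0, k_6) = 0xB2F3
s_2 = InvRound(s_1, k_5) = 0x4209
s_3 = InvRound(s_2, k_4) = 0x8DD6
s_4 = InvRound(s_3, k_3) = 0xA1E2
s_5 = InvRound(s_4, k_2) = 0xAE4C
s_6 = InvRound(s_5, k_1) = 0x70FB
s_7 = InvRound(s_6, k_0) = 0x2B5F

0x2B5F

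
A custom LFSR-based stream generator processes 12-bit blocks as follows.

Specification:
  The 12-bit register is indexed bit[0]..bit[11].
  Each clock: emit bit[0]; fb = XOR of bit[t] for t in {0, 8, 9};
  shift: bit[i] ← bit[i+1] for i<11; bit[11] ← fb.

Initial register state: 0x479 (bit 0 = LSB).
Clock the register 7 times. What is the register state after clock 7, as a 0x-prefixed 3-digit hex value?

0x6E8

reg_0 = 0x479
clock 1: out=1, reg = 0xA3C
clock 2: out=0, reg = 0xD1E
clock 3: out=0, reg = 0xE8F
clock 4: out=1, reg = 0x747
clock 5: out=1, reg = 0xBA3
clock 6: out=1, reg = 0xDD1
clock 7: out=1, reg = 0x6E8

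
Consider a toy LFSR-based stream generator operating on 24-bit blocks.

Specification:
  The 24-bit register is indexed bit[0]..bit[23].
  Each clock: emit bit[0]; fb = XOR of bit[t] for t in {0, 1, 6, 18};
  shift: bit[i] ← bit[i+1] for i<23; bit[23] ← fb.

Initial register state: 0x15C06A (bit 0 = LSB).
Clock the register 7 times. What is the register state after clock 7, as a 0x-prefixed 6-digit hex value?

reg_0 = 0x15C06A
clock 1: out=0, reg = 0x8AE035
clock 2: out=1, reg = 0xC5701A
clock 3: out=0, reg = 0x62B80D
clock 4: out=1, reg = 0xB15C06
clock 5: out=0, reg = 0xD8AE03
clock 6: out=1, reg = 0x6C5701
clock 7: out=1, reg = 0x362B80

0x362B80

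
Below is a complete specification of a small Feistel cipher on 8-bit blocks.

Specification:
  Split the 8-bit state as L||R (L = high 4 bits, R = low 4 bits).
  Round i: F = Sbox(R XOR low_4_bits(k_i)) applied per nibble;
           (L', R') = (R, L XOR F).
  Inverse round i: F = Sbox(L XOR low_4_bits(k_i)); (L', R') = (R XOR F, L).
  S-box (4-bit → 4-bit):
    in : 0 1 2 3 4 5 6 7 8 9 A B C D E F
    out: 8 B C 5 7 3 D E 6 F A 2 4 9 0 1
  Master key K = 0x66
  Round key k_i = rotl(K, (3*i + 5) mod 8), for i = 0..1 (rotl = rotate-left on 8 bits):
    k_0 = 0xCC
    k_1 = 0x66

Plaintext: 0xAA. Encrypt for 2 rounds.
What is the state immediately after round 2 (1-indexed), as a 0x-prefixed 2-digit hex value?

s_0 = plaintext = 0xAA
s_1 = Round(s_0, k_0) = 0xA7
s_2 = Round(s_1, k_1) = 0x71

0x71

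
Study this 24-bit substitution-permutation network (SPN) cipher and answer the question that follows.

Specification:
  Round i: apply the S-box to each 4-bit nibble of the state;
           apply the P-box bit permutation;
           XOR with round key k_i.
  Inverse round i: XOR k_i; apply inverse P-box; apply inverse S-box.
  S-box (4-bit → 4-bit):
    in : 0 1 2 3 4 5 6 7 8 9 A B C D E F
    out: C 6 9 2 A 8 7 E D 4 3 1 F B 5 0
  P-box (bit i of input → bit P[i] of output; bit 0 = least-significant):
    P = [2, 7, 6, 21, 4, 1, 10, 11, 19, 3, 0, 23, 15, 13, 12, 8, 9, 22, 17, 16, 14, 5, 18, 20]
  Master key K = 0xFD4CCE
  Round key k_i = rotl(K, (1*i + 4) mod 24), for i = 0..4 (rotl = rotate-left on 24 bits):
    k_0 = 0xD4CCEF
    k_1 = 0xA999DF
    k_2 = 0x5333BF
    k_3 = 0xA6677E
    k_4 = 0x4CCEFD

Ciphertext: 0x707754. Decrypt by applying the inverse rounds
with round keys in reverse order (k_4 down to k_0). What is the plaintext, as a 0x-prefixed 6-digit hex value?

s_0 = ciphertext = 0x707754
s_1 = InvRound(s_0, k_4) = 0x7FC654
s_2 = InvRound(s_1, k_3) = 0x44DD3F
s_3 = InvRound(s_2, k_2) = 0x88AF03
s_4 = InvRound(s_3, k_1) = 0xF213EC
s_5 = InvRound(s_4, k_0) = 0xEE8975

0xEE8975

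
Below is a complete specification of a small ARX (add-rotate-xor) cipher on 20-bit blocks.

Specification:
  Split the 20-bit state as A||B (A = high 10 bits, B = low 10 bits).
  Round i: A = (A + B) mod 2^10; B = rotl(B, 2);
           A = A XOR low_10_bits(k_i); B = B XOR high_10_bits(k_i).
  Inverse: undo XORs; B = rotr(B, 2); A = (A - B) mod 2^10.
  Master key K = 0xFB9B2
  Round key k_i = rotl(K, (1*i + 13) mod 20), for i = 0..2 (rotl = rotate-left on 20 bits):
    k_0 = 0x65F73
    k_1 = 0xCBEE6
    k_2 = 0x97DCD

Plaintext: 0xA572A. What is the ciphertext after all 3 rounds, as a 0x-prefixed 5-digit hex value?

s_0 = plaintext = 0xA572A
s_1 = Round(s_0, k_0) = 0xB313C
s_2 = Round(s_1, k_1) = 0xBBBDE
s_3 = Round(s_2, k_2) = 0xC0524

0xC0524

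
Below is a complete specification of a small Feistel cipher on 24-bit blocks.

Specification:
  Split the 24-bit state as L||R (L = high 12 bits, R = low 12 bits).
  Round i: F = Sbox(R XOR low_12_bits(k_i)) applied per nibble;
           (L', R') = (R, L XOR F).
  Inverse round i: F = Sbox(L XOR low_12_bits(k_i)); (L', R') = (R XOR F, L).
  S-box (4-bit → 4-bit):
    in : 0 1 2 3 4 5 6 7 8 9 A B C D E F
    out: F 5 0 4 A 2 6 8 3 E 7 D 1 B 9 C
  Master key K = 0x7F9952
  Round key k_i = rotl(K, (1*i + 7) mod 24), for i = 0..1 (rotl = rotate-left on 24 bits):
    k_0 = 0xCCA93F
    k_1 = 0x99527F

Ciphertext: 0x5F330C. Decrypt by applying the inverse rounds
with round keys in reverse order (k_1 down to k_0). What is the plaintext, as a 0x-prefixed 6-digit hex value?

0x503B3D

s_0 = ciphertext = 0x5F330C
s_1 = InvRound(s_0, k_1) = 0xB3D5F3
s_2 = InvRound(s_1, k_0) = 0x503B3D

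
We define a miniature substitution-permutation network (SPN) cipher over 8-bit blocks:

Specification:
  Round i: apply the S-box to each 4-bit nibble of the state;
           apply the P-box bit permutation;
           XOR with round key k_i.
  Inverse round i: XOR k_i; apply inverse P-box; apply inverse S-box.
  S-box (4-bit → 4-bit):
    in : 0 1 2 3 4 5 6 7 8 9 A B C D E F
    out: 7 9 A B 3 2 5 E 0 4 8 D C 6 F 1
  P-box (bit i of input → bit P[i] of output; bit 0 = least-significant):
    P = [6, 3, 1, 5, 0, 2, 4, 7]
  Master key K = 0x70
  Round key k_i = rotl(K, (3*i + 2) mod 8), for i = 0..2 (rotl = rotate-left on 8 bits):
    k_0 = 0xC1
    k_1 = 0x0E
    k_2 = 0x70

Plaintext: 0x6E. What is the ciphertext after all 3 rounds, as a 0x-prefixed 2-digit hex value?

0xA1

s_0 = plaintext = 0x6E
s_1 = Round(s_0, k_0) = 0xBA
s_2 = Round(s_1, k_1) = 0xBF
s_3 = Round(s_2, k_2) = 0xA1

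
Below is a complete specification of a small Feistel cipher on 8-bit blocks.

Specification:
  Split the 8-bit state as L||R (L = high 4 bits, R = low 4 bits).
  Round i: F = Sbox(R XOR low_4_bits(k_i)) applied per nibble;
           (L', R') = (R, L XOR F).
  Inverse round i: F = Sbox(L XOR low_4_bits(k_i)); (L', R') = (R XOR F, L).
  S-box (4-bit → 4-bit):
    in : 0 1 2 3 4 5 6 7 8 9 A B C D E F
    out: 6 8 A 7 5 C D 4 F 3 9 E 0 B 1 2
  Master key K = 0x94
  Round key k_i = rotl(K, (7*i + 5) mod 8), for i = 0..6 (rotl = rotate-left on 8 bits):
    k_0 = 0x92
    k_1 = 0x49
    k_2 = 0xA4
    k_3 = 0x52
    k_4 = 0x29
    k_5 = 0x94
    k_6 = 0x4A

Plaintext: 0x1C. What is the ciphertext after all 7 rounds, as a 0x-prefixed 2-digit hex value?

s_0 = plaintext = 0x1C
s_1 = Round(s_0, k_0) = 0xC0
s_2 = Round(s_1, k_1) = 0x0F
s_3 = Round(s_2, k_2) = 0xFE
s_4 = Round(s_3, k_3) = 0xEF
s_5 = Round(s_4, k_4) = 0xF3
s_6 = Round(s_5, k_5) = 0x3B
s_7 = Round(s_6, k_6) = 0xBB

0xBB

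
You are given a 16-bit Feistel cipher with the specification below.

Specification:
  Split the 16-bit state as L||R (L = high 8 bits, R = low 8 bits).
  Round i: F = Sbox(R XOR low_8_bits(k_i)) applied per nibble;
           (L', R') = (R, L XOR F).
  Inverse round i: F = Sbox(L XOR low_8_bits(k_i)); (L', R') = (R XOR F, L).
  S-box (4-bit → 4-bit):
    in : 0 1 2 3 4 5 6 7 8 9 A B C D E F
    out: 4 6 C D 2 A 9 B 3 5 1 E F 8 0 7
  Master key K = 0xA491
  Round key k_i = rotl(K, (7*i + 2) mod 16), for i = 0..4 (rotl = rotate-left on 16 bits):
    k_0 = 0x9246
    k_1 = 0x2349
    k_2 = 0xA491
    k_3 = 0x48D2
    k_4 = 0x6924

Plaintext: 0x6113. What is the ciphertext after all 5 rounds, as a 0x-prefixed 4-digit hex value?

s_0 = plaintext = 0x6113
s_1 = Round(s_0, k_0) = 0x13CB
s_2 = Round(s_1, k_1) = 0xCB2F
s_3 = Round(s_2, k_2) = 0x2F2B
s_4 = Round(s_3, k_3) = 0x2B5A
s_5 = Round(s_4, k_4) = 0x5A9B

0x5A9B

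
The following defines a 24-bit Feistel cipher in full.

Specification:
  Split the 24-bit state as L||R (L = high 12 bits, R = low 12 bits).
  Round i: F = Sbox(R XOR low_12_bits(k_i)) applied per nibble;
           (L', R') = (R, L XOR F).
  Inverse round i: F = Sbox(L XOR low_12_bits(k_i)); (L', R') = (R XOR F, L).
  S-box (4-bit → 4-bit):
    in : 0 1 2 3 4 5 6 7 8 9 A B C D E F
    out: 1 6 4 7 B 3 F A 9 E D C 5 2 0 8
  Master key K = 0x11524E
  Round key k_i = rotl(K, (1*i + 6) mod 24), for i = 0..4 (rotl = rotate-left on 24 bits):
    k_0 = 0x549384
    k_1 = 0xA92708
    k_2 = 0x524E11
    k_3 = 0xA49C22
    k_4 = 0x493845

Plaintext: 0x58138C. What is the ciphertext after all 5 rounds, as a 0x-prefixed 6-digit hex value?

s_0 = plaintext = 0x58138C
s_1 = Round(s_0, k_0) = 0x38C498
s_2 = Round(s_1, k_1) = 0x49846D
s_3 = Round(s_2, k_2) = 0x46D93D
s_4 = Round(s_3, k_3) = 0x93D705
s_5 = Round(s_4, k_4) = 0x70518C

0x70518C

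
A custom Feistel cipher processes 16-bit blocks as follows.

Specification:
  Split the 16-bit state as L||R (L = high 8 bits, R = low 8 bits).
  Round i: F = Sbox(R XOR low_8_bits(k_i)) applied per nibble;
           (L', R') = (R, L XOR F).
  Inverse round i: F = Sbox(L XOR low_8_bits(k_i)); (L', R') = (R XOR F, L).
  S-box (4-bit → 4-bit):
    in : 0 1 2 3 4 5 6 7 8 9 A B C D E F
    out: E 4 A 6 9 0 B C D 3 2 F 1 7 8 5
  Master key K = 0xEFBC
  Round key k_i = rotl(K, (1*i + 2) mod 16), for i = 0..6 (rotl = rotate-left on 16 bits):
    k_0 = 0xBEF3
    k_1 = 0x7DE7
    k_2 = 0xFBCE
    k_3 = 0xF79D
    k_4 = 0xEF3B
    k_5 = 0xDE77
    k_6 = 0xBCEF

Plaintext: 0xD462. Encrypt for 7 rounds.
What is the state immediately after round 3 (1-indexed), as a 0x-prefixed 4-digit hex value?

0x8E7E

s_0 = plaintext = 0xD462
s_1 = Round(s_0, k_0) = 0x62E0
s_2 = Round(s_1, k_1) = 0xE08E
s_3 = Round(s_2, k_2) = 0x8E7E
s_4 = Round(s_3, k_3) = 0x7E08
s_5 = Round(s_4, k_4) = 0x0818
s_6 = Round(s_5, k_5) = 0x18BD
s_7 = Round(s_6, k_6) = 0xBD12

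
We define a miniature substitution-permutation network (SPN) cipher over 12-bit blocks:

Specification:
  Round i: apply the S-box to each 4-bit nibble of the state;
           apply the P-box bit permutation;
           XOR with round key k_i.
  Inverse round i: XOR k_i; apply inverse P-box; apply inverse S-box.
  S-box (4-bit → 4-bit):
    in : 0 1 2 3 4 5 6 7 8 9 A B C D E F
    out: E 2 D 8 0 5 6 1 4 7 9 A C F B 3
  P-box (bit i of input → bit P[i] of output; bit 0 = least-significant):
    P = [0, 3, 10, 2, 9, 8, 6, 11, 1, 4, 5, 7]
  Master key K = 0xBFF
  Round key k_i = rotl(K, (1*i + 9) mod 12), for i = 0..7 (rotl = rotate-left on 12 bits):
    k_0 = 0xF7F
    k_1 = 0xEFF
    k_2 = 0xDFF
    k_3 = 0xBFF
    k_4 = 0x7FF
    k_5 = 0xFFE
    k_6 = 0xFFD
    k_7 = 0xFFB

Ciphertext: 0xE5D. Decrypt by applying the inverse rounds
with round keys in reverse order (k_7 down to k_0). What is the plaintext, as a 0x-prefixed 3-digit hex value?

s_0 = ciphertext = 0xE5D
s_1 = InvRound(s_0, k_7) = 0x213
s_2 = InvRound(s_1, k_6) = 0x200
s_3 = InvRound(s_2, k_5) = 0xD00
s_4 = InvRound(s_3, k_4) = 0xD2E
s_5 = InvRound(s_4, k_3) = 0xB55
s_6 = InvRound(s_5, k_2) = 0x276
s_7 = InvRound(s_6, k_1) = 0x339
s_8 = InvRound(s_7, k_0) = 0x7CC

0x7CC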